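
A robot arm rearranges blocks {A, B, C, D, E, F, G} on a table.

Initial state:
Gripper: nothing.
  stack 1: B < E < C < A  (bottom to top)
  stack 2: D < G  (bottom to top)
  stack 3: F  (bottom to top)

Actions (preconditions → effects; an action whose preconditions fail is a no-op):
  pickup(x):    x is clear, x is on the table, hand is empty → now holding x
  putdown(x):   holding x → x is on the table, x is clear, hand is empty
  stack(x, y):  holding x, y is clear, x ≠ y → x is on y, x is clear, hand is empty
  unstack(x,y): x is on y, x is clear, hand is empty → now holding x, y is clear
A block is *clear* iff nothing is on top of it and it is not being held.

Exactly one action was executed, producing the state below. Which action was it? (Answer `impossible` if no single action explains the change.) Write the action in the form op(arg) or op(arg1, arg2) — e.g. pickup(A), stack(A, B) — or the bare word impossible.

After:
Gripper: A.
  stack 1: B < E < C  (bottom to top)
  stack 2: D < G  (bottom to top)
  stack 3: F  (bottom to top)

unstack(A, C)

target: towers=[B/E/C; D/G; F] holding=A
         pickup(F) → towers=[B/E/C/A; D/G] holding=F
     unstack(G, D) → towers=[B/E/C/A; D; F] holding=G
     unstack(A, C) → towers=[B/E/C; D/G; F] holding=A  ← match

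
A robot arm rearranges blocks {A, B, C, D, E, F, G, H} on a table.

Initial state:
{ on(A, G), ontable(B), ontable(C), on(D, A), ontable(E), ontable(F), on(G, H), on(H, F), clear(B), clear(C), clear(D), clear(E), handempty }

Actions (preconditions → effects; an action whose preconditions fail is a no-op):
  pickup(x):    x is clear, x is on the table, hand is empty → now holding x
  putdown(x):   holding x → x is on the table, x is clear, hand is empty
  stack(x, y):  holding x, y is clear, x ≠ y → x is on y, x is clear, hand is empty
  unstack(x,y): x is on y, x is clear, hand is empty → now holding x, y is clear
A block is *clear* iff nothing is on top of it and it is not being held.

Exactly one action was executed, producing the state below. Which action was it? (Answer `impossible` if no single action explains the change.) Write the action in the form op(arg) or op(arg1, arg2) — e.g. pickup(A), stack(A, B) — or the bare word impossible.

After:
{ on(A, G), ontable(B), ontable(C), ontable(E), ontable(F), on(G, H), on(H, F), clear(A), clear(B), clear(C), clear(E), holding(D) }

unstack(D, A)

target: towers=[B; C; E; F/H/G/A] holding=D
         pickup(E) → towers=[B; C; F/H/G/A/D] holding=E
         pickup(B) → towers=[C; E; F/H/G/A/D] holding=B
     unstack(D, A) → towers=[B; C; E; F/H/G/A] holding=D  ← match
         pickup(C) → towers=[B; E; F/H/G/A/D] holding=C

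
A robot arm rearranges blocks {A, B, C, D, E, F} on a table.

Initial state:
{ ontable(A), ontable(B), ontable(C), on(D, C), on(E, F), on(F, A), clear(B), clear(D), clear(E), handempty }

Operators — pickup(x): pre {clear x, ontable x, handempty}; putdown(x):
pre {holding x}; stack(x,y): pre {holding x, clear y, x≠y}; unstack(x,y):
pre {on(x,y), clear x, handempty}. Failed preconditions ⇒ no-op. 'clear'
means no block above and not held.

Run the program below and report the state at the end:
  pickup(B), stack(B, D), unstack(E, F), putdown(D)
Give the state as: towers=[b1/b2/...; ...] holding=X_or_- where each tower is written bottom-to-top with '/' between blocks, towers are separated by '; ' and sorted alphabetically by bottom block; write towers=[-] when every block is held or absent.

towers=[A/F; C/D/B] holding=E

step 1 (pickup(B)): towers=[A/F/E; C/D] holding=B
step 2 (stack(B, D)): towers=[A/F/E; C/D/B] holding=-
step 3 (unstack(E, F)): towers=[A/F; C/D/B] holding=E
step 4 (putdown(D)) [no-op]: towers=[A/F; C/D/B] holding=E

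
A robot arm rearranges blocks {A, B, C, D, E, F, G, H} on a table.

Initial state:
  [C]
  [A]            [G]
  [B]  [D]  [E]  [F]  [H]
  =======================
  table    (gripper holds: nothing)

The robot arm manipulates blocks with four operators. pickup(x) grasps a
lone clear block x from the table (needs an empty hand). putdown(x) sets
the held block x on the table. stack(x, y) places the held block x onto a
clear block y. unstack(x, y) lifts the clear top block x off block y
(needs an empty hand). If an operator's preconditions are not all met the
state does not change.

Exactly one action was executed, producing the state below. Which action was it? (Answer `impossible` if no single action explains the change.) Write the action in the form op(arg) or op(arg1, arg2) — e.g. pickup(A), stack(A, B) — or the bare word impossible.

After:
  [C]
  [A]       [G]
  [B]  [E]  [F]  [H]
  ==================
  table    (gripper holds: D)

target: towers=[B/A/C; E; F/G; H] holding=D
     unstack(G, F) → towers=[B/A/C; D; E; F; H] holding=G
         pickup(E) → towers=[B/A/C; D; F/G; H] holding=E
         pickup(H) → towers=[B/A/C; D; E; F/G] holding=H
         pickup(D) → towers=[B/A/C; E; F/G; H] holding=D  ← match
     unstack(C, A) → towers=[B/A; D; E; F/G; H] holding=C

pickup(D)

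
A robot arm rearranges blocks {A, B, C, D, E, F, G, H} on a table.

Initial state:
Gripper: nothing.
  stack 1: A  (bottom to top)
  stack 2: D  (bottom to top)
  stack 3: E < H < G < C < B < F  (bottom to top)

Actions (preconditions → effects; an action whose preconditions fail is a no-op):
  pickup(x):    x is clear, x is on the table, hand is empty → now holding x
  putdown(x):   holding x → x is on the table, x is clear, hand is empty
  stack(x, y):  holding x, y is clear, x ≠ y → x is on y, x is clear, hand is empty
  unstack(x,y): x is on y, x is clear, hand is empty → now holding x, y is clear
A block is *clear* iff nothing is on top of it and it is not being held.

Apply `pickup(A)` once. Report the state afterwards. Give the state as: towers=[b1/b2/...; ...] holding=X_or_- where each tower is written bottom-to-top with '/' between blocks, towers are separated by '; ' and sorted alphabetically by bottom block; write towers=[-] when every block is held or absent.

before: towers=[A; D; E/H/G/C/B/F] holding=-
pre[pickup(A)]: clear(A) yes, ontable(A) yes, handempty yes
all met → apply pickup(A)
after:  towers=[D; E/H/G/C/B/F] holding=A

towers=[D; E/H/G/C/B/F] holding=A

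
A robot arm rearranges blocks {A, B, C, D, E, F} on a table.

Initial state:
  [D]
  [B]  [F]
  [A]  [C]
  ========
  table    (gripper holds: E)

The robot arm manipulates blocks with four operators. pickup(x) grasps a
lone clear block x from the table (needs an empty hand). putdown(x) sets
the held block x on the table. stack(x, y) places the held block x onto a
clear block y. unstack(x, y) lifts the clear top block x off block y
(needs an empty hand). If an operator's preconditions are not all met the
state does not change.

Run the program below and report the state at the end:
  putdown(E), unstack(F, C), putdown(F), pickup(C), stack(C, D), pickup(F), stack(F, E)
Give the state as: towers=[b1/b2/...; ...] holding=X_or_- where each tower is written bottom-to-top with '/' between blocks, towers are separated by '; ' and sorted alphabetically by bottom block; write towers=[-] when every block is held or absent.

step 1 (putdown(E)): towers=[A/B/D; C/F; E] holding=-
step 2 (unstack(F, C)): towers=[A/B/D; C; E] holding=F
step 3 (putdown(F)): towers=[A/B/D; C; E; F] holding=-
step 4 (pickup(C)): towers=[A/B/D; E; F] holding=C
step 5 (stack(C, D)): towers=[A/B/D/C; E; F] holding=-
step 6 (pickup(F)): towers=[A/B/D/C; E] holding=F
step 7 (stack(F, E)): towers=[A/B/D/C; E/F] holding=-

towers=[A/B/D/C; E/F] holding=-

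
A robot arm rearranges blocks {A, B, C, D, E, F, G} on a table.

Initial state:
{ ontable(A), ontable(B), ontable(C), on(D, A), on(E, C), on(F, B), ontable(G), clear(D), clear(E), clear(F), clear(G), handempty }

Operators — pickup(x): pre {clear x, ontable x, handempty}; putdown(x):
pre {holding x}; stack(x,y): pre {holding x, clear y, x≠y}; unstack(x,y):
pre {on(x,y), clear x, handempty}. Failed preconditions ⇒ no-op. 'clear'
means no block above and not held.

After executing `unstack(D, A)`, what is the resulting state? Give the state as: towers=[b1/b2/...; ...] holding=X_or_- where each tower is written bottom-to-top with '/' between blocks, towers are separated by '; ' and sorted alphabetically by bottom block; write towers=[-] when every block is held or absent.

towers=[A; B/F; C/E; G] holding=D

before: towers=[A/D; B/F; C/E; G] holding=-
pre[unstack(D, A)]: on(D,A) ✓, clear(D) ✓, handempty ✓
all met → apply unstack(D, A)
after:  towers=[A; B/F; C/E; G] holding=D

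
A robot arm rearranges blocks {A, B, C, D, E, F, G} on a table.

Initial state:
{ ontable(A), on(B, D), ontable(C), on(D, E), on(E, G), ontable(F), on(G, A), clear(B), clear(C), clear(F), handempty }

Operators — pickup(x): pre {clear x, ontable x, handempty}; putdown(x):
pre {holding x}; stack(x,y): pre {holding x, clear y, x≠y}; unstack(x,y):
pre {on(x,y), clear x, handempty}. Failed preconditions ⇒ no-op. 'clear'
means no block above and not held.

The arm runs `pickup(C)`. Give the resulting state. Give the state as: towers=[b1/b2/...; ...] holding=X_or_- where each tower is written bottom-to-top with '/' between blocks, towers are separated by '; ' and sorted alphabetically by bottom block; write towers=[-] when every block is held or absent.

before: towers=[A/G/E/D/B; C; F] holding=-
pre[pickup(C)]: clear(C) ok, ontable(C) ok, handempty ok
all met → apply pickup(C)
after:  towers=[A/G/E/D/B; F] holding=C

towers=[A/G/E/D/B; F] holding=C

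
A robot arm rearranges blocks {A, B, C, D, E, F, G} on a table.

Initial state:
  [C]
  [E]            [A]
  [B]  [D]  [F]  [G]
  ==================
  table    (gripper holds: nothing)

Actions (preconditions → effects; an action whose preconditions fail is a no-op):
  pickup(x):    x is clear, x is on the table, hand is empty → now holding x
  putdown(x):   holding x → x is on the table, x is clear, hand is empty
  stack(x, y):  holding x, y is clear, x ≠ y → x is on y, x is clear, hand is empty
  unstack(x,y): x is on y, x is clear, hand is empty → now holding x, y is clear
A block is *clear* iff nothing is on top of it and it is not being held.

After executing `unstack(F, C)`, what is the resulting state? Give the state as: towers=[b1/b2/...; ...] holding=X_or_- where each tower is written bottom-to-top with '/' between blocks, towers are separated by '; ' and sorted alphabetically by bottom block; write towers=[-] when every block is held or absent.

before: towers=[B/E/C; D; F; G/A] holding=-
pre[unstack(F, C)]: on(F,C) ✗, clear(F) ✓, handempty ✓
on(F,C) unmet → unstack(F, C) is a no-op
after:  towers=[B/E/C; D; F; G/A] holding=-

towers=[B/E/C; D; F; G/A] holding=-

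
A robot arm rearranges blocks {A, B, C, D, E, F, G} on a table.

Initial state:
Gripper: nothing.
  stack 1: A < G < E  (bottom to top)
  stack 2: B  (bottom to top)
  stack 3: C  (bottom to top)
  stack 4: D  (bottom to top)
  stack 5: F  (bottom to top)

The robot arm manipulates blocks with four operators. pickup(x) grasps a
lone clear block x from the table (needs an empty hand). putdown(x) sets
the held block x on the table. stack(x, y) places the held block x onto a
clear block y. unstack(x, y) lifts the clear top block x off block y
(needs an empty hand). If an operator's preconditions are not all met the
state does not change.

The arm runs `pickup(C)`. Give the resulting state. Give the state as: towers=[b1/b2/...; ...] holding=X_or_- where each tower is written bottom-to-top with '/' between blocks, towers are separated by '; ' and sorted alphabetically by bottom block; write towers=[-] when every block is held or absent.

before: towers=[A/G/E; B; C; D; F] holding=-
pre[pickup(C)]: clear(C) ✓, ontable(C) ✓, handempty ✓
all met → apply pickup(C)
after:  towers=[A/G/E; B; D; F] holding=C

towers=[A/G/E; B; D; F] holding=C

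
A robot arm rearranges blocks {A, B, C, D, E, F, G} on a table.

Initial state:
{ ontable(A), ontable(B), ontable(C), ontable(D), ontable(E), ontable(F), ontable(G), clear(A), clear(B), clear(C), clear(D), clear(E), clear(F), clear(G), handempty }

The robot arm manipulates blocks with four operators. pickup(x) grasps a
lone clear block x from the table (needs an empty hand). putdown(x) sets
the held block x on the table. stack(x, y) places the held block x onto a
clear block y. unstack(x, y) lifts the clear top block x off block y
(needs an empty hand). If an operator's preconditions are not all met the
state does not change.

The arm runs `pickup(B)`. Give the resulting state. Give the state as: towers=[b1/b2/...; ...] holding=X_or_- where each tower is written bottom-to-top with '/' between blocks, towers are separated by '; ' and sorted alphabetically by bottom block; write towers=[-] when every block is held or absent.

towers=[A; C; D; E; F; G] holding=B

before: towers=[A; B; C; D; E; F; G] holding=-
pre[pickup(B)]: clear(B) ok, ontable(B) ok, handempty ok
all met → apply pickup(B)
after:  towers=[A; C; D; E; F; G] holding=B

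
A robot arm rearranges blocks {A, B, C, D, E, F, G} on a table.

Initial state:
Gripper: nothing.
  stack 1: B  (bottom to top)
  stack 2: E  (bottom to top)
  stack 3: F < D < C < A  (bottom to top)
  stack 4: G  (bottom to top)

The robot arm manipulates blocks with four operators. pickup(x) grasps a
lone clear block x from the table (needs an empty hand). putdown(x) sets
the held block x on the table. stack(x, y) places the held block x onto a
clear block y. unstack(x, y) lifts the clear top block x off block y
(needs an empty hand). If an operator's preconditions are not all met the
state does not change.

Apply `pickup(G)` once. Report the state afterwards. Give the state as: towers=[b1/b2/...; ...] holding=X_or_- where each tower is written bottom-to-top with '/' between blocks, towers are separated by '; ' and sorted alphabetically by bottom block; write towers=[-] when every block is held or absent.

towers=[B; E; F/D/C/A] holding=G

before: towers=[B; E; F/D/C/A; G] holding=-
pre[pickup(G)]: clear(G) yes, ontable(G) yes, handempty yes
all met → apply pickup(G)
after:  towers=[B; E; F/D/C/A] holding=G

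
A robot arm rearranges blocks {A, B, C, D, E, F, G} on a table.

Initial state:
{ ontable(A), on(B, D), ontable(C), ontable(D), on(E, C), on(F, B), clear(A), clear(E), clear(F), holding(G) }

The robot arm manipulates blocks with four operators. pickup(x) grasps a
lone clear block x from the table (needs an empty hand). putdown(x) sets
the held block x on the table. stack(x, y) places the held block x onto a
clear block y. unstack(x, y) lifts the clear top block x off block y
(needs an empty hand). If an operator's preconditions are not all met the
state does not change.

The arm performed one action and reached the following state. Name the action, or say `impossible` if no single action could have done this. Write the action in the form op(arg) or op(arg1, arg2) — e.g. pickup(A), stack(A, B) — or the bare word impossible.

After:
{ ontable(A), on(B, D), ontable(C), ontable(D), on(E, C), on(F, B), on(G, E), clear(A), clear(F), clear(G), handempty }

stack(G, E)

target: towers=[A; C/E/G; D/B/F] holding=-
        putdown(G) → towers=[A; C/E; D/B/F; G] holding=-
       stack(G, F) → towers=[A; C/E; D/B/F/G] holding=-
       stack(G, A) → towers=[A/G; C/E; D/B/F] holding=-
       stack(G, E) → towers=[A; C/E/G; D/B/F] holding=-  ← match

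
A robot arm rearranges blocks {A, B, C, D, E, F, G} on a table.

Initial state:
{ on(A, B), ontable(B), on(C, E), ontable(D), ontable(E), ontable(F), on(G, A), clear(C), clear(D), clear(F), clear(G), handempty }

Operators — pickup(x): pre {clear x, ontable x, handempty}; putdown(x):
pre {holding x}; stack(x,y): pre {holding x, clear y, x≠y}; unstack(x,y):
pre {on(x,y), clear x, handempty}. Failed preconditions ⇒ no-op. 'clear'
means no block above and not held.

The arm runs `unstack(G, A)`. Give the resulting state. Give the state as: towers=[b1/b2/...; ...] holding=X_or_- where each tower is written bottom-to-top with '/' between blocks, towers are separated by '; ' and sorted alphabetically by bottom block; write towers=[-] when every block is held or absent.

towers=[B/A; D; E/C; F] holding=G

before: towers=[B/A/G; D; E/C; F] holding=-
pre[unstack(G, A)]: on(G,A) yes, clear(G) yes, handempty yes
all met → apply unstack(G, A)
after:  towers=[B/A; D; E/C; F] holding=G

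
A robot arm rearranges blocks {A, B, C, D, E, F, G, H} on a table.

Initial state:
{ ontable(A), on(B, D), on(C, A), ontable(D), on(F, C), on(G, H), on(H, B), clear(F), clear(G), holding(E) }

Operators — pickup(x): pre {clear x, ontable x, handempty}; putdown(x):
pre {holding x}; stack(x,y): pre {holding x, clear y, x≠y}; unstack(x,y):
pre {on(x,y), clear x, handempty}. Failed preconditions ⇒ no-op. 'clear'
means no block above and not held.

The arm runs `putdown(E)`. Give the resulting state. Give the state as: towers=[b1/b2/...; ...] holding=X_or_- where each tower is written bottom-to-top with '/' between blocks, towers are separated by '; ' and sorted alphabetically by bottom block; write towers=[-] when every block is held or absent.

towers=[A/C/F; D/B/H/G; E] holding=-

before: towers=[A/C/F; D/B/H/G] holding=E
pre[putdown(E)]: holding(E) yes
all met → apply putdown(E)
after:  towers=[A/C/F; D/B/H/G; E] holding=-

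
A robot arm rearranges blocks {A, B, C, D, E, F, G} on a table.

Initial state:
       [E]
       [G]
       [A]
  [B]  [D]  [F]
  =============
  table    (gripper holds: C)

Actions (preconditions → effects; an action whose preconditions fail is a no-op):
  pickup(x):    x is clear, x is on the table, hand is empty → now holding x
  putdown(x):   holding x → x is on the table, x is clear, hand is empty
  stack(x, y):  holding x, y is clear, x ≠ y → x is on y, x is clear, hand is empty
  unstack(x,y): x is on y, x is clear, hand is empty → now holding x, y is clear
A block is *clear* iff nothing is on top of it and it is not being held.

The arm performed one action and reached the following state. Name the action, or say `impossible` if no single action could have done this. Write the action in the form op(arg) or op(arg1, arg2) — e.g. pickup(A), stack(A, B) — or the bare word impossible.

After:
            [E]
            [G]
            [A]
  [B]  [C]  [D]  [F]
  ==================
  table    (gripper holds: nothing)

putdown(C)

target: towers=[B; C; D/A/G/E; F] holding=-
        putdown(C) → towers=[B; C; D/A/G/E; F] holding=-  ← match
       stack(C, B) → towers=[B/C; D/A/G/E; F] holding=-
       stack(C, F) → towers=[B; D/A/G/E; F/C] holding=-
       stack(C, E) → towers=[B; D/A/G/E/C; F] holding=-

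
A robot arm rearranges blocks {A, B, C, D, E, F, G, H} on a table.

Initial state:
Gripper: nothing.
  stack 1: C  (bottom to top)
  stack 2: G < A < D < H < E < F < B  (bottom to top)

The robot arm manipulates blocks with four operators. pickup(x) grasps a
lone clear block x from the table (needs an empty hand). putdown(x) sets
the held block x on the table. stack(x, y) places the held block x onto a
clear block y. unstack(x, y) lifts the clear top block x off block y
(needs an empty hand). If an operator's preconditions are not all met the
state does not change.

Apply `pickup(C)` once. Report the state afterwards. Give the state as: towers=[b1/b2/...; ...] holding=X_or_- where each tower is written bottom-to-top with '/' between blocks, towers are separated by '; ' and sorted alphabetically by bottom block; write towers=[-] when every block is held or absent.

towers=[G/A/D/H/E/F/B] holding=C

before: towers=[C; G/A/D/H/E/F/B] holding=-
pre[pickup(C)]: clear(C) yes, ontable(C) yes, handempty yes
all met → apply pickup(C)
after:  towers=[G/A/D/H/E/F/B] holding=C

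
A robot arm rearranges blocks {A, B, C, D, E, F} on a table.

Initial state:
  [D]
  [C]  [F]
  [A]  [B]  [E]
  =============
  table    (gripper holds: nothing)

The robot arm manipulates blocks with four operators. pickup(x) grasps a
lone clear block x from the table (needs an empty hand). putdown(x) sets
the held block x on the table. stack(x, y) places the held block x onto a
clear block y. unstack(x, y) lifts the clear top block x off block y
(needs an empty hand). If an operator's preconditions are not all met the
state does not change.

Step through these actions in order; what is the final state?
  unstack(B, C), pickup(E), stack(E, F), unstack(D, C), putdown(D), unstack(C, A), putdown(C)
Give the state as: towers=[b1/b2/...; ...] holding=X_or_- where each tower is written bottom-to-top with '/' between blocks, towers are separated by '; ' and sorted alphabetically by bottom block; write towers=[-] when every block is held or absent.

towers=[A; B/F/E; C; D] holding=-

step 1 (unstack(B, C)) [no-op]: towers=[A/C/D; B/F; E] holding=-
step 2 (pickup(E)): towers=[A/C/D; B/F] holding=E
step 3 (stack(E, F)): towers=[A/C/D; B/F/E] holding=-
step 4 (unstack(D, C)): towers=[A/C; B/F/E] holding=D
step 5 (putdown(D)): towers=[A/C; B/F/E; D] holding=-
step 6 (unstack(C, A)): towers=[A; B/F/E; D] holding=C
step 7 (putdown(C)): towers=[A; B/F/E; C; D] holding=-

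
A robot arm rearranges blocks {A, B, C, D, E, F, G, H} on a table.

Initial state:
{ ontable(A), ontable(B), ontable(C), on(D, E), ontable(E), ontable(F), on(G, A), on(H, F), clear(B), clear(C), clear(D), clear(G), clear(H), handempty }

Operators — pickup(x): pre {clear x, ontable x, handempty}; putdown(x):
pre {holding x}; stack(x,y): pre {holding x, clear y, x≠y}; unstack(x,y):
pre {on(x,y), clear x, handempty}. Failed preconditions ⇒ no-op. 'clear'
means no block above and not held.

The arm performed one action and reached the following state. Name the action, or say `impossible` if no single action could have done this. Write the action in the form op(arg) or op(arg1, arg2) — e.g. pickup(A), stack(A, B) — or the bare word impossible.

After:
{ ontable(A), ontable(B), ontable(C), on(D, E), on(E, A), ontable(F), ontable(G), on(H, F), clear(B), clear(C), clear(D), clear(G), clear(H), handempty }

target: towers=[A/E/D; B; C; F/H; G] holding=-
     unstack(G, A) → towers=[A; B; C; E/D; F/H] holding=G
     unstack(H, F) → towers=[A/G; B; C; E/D; F] holding=H
         pickup(B) → towers=[A/G; C; E/D; F/H] holding=B
     unstack(D, E) → towers=[A/G; B; C; E; F/H] holding=D
         pickup(C) → towers=[A/G; B; E/D; F/H] holding=C
none of the 5 applicable actions match → impossible

impossible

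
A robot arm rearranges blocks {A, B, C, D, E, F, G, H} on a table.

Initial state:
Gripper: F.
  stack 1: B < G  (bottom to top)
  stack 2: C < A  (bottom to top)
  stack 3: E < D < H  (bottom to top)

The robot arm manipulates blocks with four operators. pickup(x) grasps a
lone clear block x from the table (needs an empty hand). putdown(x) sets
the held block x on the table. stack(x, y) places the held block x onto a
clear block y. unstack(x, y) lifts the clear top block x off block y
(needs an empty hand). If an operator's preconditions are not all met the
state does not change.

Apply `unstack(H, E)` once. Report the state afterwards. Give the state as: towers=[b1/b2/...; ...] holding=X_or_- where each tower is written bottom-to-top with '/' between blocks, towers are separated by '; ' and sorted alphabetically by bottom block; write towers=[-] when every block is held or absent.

towers=[B/G; C/A; E/D/H] holding=F

before: towers=[B/G; C/A; E/D/H] holding=F
pre[unstack(H, E)]: on(H,E) ✗, clear(H) ✓, handempty ✗
on(H,E), handempty unmet → unstack(H, E) is a no-op
after:  towers=[B/G; C/A; E/D/H] holding=F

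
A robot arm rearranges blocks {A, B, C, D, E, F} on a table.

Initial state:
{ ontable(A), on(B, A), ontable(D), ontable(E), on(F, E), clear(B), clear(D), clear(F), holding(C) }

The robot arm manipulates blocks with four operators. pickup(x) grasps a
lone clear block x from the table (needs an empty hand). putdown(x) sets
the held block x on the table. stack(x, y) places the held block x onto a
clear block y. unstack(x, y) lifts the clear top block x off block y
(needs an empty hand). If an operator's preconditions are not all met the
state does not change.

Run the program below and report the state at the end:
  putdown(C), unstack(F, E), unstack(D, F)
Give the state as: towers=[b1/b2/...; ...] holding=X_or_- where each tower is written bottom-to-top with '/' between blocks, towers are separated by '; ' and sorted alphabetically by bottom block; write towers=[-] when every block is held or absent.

towers=[A/B; C; D; E] holding=F

step 1 (putdown(C)): towers=[A/B; C; D; E/F] holding=-
step 2 (unstack(F, E)): towers=[A/B; C; D; E] holding=F
step 3 (unstack(D, F)) [no-op]: towers=[A/B; C; D; E] holding=F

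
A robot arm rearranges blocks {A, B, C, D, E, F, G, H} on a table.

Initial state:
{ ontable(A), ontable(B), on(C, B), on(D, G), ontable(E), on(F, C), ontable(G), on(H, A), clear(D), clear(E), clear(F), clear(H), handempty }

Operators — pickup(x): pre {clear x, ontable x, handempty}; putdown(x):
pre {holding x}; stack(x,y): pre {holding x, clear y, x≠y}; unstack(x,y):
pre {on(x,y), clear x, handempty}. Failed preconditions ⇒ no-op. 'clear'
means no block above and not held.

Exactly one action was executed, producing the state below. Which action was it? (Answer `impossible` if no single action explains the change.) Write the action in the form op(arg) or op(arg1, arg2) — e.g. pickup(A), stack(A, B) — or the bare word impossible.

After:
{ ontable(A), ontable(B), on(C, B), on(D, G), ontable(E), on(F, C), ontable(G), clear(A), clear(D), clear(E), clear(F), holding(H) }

target: towers=[A; B/C/F; E; G/D] holding=H
         pickup(E) → towers=[A/H; B/C/F; G/D] holding=E
     unstack(H, A) → towers=[A; B/C/F; E; G/D] holding=H  ← match
     unstack(F, C) → towers=[A/H; B/C; E; G/D] holding=F
     unstack(D, G) → towers=[A/H; B/C/F; E; G] holding=D

unstack(H, A)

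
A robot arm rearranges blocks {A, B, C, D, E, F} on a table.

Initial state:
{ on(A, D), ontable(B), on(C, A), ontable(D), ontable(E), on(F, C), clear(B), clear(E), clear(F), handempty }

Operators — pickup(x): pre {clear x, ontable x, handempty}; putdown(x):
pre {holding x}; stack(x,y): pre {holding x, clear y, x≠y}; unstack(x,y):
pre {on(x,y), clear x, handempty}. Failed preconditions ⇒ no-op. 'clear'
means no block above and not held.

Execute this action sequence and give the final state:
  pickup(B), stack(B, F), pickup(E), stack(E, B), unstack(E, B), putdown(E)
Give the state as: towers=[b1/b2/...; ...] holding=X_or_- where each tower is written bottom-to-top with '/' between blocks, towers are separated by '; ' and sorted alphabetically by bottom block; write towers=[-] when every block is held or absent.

towers=[D/A/C/F/B; E] holding=-

step 1 (pickup(B)): towers=[D/A/C/F; E] holding=B
step 2 (stack(B, F)): towers=[D/A/C/F/B; E] holding=-
step 3 (pickup(E)): towers=[D/A/C/F/B] holding=E
step 4 (stack(E, B)): towers=[D/A/C/F/B/E] holding=-
step 5 (unstack(E, B)): towers=[D/A/C/F/B] holding=E
step 6 (putdown(E)): towers=[D/A/C/F/B; E] holding=-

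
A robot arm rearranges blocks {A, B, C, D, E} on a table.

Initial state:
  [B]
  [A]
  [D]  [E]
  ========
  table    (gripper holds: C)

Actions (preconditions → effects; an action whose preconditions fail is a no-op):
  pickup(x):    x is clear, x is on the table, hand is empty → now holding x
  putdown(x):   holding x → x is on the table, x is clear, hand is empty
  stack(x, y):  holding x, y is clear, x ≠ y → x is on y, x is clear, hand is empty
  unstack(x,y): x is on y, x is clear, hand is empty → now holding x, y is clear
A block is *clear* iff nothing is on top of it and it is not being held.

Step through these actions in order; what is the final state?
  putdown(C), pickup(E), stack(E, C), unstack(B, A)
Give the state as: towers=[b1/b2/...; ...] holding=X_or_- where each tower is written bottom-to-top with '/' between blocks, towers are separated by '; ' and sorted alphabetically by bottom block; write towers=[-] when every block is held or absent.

towers=[C/E; D/A] holding=B

step 1 (putdown(C)): towers=[C; D/A/B; E] holding=-
step 2 (pickup(E)): towers=[C; D/A/B] holding=E
step 3 (stack(E, C)): towers=[C/E; D/A/B] holding=-
step 4 (unstack(B, A)): towers=[C/E; D/A] holding=B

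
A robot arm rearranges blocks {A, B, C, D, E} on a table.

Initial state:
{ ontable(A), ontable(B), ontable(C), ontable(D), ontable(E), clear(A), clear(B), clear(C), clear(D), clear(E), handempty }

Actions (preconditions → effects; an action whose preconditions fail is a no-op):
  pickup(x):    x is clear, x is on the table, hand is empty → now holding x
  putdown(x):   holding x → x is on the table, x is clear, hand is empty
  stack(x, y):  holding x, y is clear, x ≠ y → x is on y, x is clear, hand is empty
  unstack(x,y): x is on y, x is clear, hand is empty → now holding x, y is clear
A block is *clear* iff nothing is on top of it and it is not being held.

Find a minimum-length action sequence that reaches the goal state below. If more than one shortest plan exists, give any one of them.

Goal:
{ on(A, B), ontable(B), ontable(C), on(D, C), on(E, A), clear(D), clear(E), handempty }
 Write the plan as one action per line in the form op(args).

pickup(D)
stack(D, C)
pickup(A)
stack(A, B)
pickup(E)
stack(E, A)

step 1 (pickup(D)): towers=[A; B; C; E] holding=D
step 2 (stack(D, C)): towers=[A; B; C/D; E] holding=-
step 3 (pickup(A)): towers=[B; C/D; E] holding=A
step 4 (stack(A, B)): towers=[B/A; C/D; E] holding=-
step 5 (pickup(E)): towers=[B/A; C/D] holding=E
step 6 (stack(E, A)): towers=[B/A/E; C/D] holding=-
goal check: towers=[B/A/E; C/D] holding=- — reached (length 6, optimal by BFS)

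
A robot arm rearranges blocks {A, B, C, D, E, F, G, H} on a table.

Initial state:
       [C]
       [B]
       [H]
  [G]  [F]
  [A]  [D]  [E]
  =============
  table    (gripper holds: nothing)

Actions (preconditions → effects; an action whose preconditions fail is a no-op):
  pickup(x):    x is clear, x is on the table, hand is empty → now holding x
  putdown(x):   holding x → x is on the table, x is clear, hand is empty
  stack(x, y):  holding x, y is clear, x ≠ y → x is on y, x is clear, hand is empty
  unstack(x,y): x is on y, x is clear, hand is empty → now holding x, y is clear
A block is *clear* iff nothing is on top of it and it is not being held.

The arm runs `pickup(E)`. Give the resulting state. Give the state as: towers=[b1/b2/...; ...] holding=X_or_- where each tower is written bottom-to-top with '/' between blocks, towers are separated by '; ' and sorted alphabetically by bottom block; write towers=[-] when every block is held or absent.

towers=[A/G; D/F/H/B/C] holding=E

before: towers=[A/G; D/F/H/B/C; E] holding=-
pre[pickup(E)]: clear(E) yes, ontable(E) yes, handempty yes
all met → apply pickup(E)
after:  towers=[A/G; D/F/H/B/C] holding=E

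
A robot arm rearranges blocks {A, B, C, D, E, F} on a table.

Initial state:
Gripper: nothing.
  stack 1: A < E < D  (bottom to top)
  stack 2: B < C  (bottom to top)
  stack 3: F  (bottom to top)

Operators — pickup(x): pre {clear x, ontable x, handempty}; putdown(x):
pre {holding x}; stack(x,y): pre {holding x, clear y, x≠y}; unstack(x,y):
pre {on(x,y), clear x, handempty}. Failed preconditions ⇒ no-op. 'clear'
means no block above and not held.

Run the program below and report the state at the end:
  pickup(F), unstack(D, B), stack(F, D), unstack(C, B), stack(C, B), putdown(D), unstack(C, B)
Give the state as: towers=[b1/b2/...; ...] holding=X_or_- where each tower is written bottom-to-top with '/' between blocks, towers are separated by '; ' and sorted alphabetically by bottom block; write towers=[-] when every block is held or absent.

towers=[A/E/D/F; B] holding=C

step 1 (pickup(F)): towers=[A/E/D; B/C] holding=F
step 2 (unstack(D, B)) [no-op]: towers=[A/E/D; B/C] holding=F
step 3 (stack(F, D)): towers=[A/E/D/F; B/C] holding=-
step 4 (unstack(C, B)): towers=[A/E/D/F; B] holding=C
step 5 (stack(C, B)): towers=[A/E/D/F; B/C] holding=-
step 6 (putdown(D)) [no-op]: towers=[A/E/D/F; B/C] holding=-
step 7 (unstack(C, B)): towers=[A/E/D/F; B] holding=C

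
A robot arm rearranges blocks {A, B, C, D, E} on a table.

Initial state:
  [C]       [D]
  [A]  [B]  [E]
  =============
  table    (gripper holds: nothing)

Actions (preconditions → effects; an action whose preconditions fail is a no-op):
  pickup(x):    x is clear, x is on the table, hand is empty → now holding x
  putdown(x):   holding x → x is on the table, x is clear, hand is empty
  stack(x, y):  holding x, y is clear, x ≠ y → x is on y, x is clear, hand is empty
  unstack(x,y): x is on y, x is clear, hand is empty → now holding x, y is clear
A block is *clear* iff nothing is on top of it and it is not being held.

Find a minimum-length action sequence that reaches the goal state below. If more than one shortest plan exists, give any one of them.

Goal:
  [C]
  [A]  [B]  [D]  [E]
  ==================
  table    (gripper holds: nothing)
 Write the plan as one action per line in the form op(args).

step 1 (unstack(D, E)): towers=[A/C; B; E] holding=D
step 2 (putdown(D)): towers=[A/C; B; D; E] holding=-
goal check: towers=[A/C; B; D; E] holding=- — reached (length 2, optimal by BFS)

unstack(D, E)
putdown(D)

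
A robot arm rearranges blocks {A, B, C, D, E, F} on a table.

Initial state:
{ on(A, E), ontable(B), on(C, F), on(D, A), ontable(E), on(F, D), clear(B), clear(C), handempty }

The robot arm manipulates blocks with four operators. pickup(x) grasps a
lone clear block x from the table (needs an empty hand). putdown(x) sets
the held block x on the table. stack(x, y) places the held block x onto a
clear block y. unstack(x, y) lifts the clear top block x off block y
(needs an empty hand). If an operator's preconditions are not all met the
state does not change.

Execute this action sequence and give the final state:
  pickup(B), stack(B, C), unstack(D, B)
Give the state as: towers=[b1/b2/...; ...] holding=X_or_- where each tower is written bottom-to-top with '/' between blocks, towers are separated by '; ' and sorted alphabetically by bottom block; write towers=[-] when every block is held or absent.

towers=[E/A/D/F/C/B] holding=-

step 1 (pickup(B)): towers=[E/A/D/F/C] holding=B
step 2 (stack(B, C)): towers=[E/A/D/F/C/B] holding=-
step 3 (unstack(D, B)) [no-op]: towers=[E/A/D/F/C/B] holding=-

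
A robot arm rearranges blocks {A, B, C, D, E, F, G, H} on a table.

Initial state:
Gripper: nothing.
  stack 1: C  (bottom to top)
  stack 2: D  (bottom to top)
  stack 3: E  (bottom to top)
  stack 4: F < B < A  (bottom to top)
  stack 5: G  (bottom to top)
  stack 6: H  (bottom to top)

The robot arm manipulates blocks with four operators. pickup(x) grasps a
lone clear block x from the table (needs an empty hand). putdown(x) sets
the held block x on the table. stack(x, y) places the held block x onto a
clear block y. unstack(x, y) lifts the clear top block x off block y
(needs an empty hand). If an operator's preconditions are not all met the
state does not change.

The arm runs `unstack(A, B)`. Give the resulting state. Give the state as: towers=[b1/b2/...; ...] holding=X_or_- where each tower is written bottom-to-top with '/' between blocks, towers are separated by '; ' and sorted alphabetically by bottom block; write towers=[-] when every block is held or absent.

before: towers=[C; D; E; F/B/A; G; H] holding=-
pre[unstack(A, B)]: on(A,B) ok, clear(A) ok, handempty ok
all met → apply unstack(A, B)
after:  towers=[C; D; E; F/B; G; H] holding=A

towers=[C; D; E; F/B; G; H] holding=A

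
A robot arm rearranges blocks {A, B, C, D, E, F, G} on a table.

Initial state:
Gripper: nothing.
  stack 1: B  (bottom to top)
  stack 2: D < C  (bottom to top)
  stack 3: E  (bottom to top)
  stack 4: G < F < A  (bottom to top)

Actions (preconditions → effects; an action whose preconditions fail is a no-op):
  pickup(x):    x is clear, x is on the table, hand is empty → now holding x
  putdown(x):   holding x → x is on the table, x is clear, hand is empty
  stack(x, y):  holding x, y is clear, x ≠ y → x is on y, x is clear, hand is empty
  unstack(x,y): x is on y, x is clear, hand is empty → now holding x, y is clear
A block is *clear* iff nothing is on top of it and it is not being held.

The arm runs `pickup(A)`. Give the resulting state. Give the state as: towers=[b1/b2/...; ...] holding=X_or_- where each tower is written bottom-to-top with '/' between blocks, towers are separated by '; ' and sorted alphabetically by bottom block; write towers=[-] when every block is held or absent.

towers=[B; D/C; E; G/F/A] holding=-

before: towers=[B; D/C; E; G/F/A] holding=-
pre[pickup(A)]: clear(A) yes, ontable(A) no, handempty yes
ontable(A) unmet → pickup(A) is a no-op
after:  towers=[B; D/C; E; G/F/A] holding=-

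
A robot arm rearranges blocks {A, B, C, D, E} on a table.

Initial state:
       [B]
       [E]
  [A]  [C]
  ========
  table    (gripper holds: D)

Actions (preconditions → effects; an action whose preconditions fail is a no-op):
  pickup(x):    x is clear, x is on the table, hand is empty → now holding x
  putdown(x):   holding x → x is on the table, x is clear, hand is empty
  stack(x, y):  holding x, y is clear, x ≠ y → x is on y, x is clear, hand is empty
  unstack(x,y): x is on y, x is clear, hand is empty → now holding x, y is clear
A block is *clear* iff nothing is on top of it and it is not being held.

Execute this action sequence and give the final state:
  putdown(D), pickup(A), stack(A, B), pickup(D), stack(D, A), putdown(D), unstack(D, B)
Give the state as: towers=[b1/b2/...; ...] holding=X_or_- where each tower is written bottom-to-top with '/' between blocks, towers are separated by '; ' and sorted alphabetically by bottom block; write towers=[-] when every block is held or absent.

step 1 (putdown(D)): towers=[A; C/E/B; D] holding=-
step 2 (pickup(A)): towers=[C/E/B; D] holding=A
step 3 (stack(A, B)): towers=[C/E/B/A; D] holding=-
step 4 (pickup(D)): towers=[C/E/B/A] holding=D
step 5 (stack(D, A)): towers=[C/E/B/A/D] holding=-
step 6 (putdown(D)) [no-op]: towers=[C/E/B/A/D] holding=-
step 7 (unstack(D, B)) [no-op]: towers=[C/E/B/A/D] holding=-

towers=[C/E/B/A/D] holding=-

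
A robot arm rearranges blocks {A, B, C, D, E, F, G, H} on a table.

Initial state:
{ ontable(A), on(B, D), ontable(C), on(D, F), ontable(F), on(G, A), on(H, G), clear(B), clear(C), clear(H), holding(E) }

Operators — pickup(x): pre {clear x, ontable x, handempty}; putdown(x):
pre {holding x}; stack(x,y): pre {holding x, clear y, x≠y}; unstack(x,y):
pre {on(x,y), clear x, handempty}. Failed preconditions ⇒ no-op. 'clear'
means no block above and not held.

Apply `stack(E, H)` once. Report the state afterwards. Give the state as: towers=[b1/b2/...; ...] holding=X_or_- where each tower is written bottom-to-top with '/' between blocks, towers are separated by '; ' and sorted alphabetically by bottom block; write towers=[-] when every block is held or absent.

before: towers=[A/G/H; C; F/D/B] holding=E
pre[stack(E, H)]: holding(E) yes, clear(H) yes, E≠H yes
all met → apply stack(E, H)
after:  towers=[A/G/H/E; C; F/D/B] holding=-

towers=[A/G/H/E; C; F/D/B] holding=-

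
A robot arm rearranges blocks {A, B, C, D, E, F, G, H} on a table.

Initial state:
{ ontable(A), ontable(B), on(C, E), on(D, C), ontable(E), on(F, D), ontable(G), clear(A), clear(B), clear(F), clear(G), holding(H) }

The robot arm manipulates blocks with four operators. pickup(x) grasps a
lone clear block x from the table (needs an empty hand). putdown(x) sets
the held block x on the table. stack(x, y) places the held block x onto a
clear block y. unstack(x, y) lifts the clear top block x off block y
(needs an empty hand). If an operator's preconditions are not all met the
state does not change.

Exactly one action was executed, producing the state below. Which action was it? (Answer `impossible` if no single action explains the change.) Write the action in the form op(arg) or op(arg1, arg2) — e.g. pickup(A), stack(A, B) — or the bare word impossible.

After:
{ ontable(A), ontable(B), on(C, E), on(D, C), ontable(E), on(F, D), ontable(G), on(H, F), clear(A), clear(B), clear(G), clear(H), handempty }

stack(H, F)

target: towers=[A; B; E/C/D/F/H; G] holding=-
        putdown(H) → towers=[A; B; E/C/D/F; G; H] holding=-
       stack(H, G) → towers=[A; B; E/C/D/F; G/H] holding=-
       stack(H, A) → towers=[A/H; B; E/C/D/F; G] holding=-
       stack(H, B) → towers=[A; B/H; E/C/D/F; G] holding=-
       stack(H, F) → towers=[A; B; E/C/D/F/H; G] holding=-  ← match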